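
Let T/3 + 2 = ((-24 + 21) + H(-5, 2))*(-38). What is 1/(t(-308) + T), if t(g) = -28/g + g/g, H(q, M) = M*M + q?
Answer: 11/4962 ≈ 0.0022168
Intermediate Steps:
H(q, M) = q + M² (H(q, M) = M² + q = q + M²)
t(g) = 1 - 28/g (t(g) = -28/g + 1 = 1 - 28/g)
T = 450 (T = -6 + 3*(((-24 + 21) + (-5 + 2²))*(-38)) = -6 + 3*((-3 + (-5 + 4))*(-38)) = -6 + 3*((-3 - 1)*(-38)) = -6 + 3*(-4*(-38)) = -6 + 3*152 = -6 + 456 = 450)
1/(t(-308) + T) = 1/((-28 - 308)/(-308) + 450) = 1/(-1/308*(-336) + 450) = 1/(12/11 + 450) = 1/(4962/11) = 11/4962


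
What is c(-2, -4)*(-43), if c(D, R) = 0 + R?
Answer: 172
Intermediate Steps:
c(D, R) = R
c(-2, -4)*(-43) = -4*(-43) = 172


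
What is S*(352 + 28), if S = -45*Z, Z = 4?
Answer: -68400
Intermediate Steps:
S = -180 (S = -45*4 = -180)
S*(352 + 28) = -180*(352 + 28) = -180*380 = -68400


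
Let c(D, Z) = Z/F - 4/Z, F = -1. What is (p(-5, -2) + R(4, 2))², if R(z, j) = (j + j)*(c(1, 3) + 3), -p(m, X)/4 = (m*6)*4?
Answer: 2027776/9 ≈ 2.2531e+5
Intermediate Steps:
p(m, X) = -96*m (p(m, X) = -4*m*6*4 = -4*6*m*4 = -96*m)
c(D, Z) = -Z - 4/Z (c(D, Z) = Z/(-1) - 4/Z = Z*(-1) - 4/Z = -Z - 4/Z)
R(z, j) = -8*j/3 (R(z, j) = (j + j)*((-1*3 - 4/3) + 3) = (2*j)*((-3 - 4*⅓) + 3) = (2*j)*((-3 - 4/3) + 3) = (2*j)*(-13/3 + 3) = (2*j)*(-4/3) = -8*j/3)
(p(-5, -2) + R(4, 2))² = (-96*(-5) - 8/3*2)² = (480 - 16/3)² = (1424/3)² = 2027776/9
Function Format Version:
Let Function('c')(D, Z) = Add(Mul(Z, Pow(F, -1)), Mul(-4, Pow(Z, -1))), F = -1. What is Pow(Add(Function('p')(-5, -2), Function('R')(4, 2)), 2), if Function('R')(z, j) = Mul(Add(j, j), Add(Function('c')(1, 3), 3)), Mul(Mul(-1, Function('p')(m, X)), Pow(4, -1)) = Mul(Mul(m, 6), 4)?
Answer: Rational(2027776, 9) ≈ 2.2531e+5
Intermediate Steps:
Function('p')(m, X) = Mul(-96, m) (Function('p')(m, X) = Mul(-4, Mul(Mul(m, 6), 4)) = Mul(-4, Mul(Mul(6, m), 4)) = Mul(-4, Mul(24, m)) = Mul(-96, m))
Function('c')(D, Z) = Add(Mul(-1, Z), Mul(-4, Pow(Z, -1))) (Function('c')(D, Z) = Add(Mul(Z, Pow(-1, -1)), Mul(-4, Pow(Z, -1))) = Add(Mul(Z, -1), Mul(-4, Pow(Z, -1))) = Add(Mul(-1, Z), Mul(-4, Pow(Z, -1))))
Function('R')(z, j) = Mul(Rational(-8, 3), j) (Function('R')(z, j) = Mul(Add(j, j), Add(Add(Mul(-1, 3), Mul(-4, Pow(3, -1))), 3)) = Mul(Mul(2, j), Add(Add(-3, Mul(-4, Rational(1, 3))), 3)) = Mul(Mul(2, j), Add(Add(-3, Rational(-4, 3)), 3)) = Mul(Mul(2, j), Add(Rational(-13, 3), 3)) = Mul(Mul(2, j), Rational(-4, 3)) = Mul(Rational(-8, 3), j))
Pow(Add(Function('p')(-5, -2), Function('R')(4, 2)), 2) = Pow(Add(Mul(-96, -5), Mul(Rational(-8, 3), 2)), 2) = Pow(Add(480, Rational(-16, 3)), 2) = Pow(Rational(1424, 3), 2) = Rational(2027776, 9)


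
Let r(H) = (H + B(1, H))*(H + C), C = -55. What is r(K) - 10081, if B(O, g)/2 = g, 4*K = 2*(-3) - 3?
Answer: -155113/16 ≈ -9694.6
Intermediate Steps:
K = -9/4 (K = (2*(-3) - 3)/4 = (-6 - 3)/4 = (¼)*(-9) = -9/4 ≈ -2.2500)
B(O, g) = 2*g
r(H) = 3*H*(-55 + H) (r(H) = (H + 2*H)*(H - 55) = (3*H)*(-55 + H) = 3*H*(-55 + H))
r(K) - 10081 = 3*(-9/4)*(-55 - 9/4) - 10081 = 3*(-9/4)*(-229/4) - 10081 = 6183/16 - 10081 = -155113/16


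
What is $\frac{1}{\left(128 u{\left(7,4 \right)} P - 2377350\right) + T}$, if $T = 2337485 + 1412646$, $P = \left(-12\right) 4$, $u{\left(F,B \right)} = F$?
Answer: $\frac{1}{1329773} \approx 7.5201 \cdot 10^{-7}$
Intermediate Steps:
$P = -48$
$T = 3750131$
$\frac{1}{\left(128 u{\left(7,4 \right)} P - 2377350\right) + T} = \frac{1}{\left(128 \cdot 7 \left(-48\right) - 2377350\right) + 3750131} = \frac{1}{\left(896 \left(-48\right) - 2377350\right) + 3750131} = \frac{1}{\left(-43008 - 2377350\right) + 3750131} = \frac{1}{-2420358 + 3750131} = \frac{1}{1329773}$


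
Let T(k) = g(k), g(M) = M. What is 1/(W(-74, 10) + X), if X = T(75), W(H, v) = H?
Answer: 1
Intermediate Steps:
T(k) = k
X = 75
1/(W(-74, 10) + X) = 1/(-74 + 75) = 1/1 = 1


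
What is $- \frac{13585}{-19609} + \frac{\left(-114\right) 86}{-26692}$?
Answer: $\frac{138714364}{130850857} \approx 1.0601$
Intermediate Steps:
$- \frac{13585}{-19609} + \frac{\left(-114\right) 86}{-26692} = \left(-13585\right) \left(- \frac{1}{19609}\right) - - \frac{2451}{6673} = \frac{13585}{19609} + \frac{2451}{6673} = \frac{138714364}{130850857}$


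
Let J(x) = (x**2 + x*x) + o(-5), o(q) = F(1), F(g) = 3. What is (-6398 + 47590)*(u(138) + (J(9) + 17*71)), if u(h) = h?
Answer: 62199920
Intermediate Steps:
o(q) = 3
J(x) = 3 + 2*x**2 (J(x) = (x**2 + x*x) + 3 = (x**2 + x**2) + 3 = 2*x**2 + 3 = 3 + 2*x**2)
(-6398 + 47590)*(u(138) + (J(9) + 17*71)) = (-6398 + 47590)*(138 + ((3 + 2*9**2) + 17*71)) = 41192*(138 + ((3 + 2*81) + 1207)) = 41192*(138 + ((3 + 162) + 1207)) = 41192*(138 + (165 + 1207)) = 41192*(138 + 1372) = 41192*1510 = 62199920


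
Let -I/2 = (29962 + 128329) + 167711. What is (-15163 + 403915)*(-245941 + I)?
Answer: -349077914640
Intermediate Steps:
I = -652004 (I = -2*((29962 + 128329) + 167711) = -2*(158291 + 167711) = -2*326002 = -652004)
(-15163 + 403915)*(-245941 + I) = (-15163 + 403915)*(-245941 - 652004) = 388752*(-897945) = -349077914640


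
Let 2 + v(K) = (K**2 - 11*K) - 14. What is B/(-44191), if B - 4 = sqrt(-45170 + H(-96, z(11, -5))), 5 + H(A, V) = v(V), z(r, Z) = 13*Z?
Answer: -4/44191 - I*sqrt(40251)/44191 ≈ -9.0516e-5 - 0.00454*I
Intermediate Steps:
v(K) = -16 + K**2 - 11*K (v(K) = -2 + ((K**2 - 11*K) - 14) = -2 + (-14 + K**2 - 11*K) = -16 + K**2 - 11*K)
H(A, V) = -21 + V**2 - 11*V (H(A, V) = -5 + (-16 + V**2 - 11*V) = -21 + V**2 - 11*V)
B = 4 + I*sqrt(40251) (B = 4 + sqrt(-45170 + (-21 + (13*(-5))**2 - 143*(-5))) = 4 + sqrt(-45170 + (-21 + (-65)**2 - 11*(-65))) = 4 + sqrt(-45170 + (-21 + 4225 + 715)) = 4 + sqrt(-45170 + 4919) = 4 + sqrt(-40251) = 4 + I*sqrt(40251) ≈ 4.0 + 200.63*I)
B/(-44191) = (4 + I*sqrt(40251))/(-44191) = (4 + I*sqrt(40251))*(-1/44191) = -4/44191 - I*sqrt(40251)/44191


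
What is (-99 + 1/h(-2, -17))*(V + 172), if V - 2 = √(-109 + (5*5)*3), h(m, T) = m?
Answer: -17313 - 199*I*√34/2 ≈ -17313.0 - 580.18*I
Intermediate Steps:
V = 2 + I*√34 (V = 2 + √(-109 + (5*5)*3) = 2 + √(-109 + 25*3) = 2 + √(-109 + 75) = 2 + √(-34) = 2 + I*√34 ≈ 2.0 + 5.831*I)
(-99 + 1/h(-2, -17))*(V + 172) = (-99 + 1/(-2))*((2 + I*√34) + 172) = (-99 - ½)*(174 + I*√34) = -199*(174 + I*√34)/2 = -17313 - 199*I*√34/2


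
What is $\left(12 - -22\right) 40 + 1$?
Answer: $1361$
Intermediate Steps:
$\left(12 - -22\right) 40 + 1 = \left(12 + 22\right) 40 + 1 = 34 \cdot 40 + 1 = 1360 + 1 = 1361$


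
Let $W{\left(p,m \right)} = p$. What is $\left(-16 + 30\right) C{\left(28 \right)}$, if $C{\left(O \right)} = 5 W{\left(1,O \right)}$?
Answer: $70$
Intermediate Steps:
$C{\left(O \right)} = 5$ ($C{\left(O \right)} = 5 \cdot 1 = 5$)
$\left(-16 + 30\right) C{\left(28 \right)} = \left(-16 + 30\right) 5 = 14 \cdot 5 = 70$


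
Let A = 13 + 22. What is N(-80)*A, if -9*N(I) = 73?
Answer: -2555/9 ≈ -283.89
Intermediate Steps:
N(I) = -73/9 (N(I) = -⅑*73 = -73/9)
A = 35
N(-80)*A = -73/9*35 = -2555/9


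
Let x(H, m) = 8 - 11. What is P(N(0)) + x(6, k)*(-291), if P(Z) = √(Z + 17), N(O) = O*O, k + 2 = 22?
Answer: 873 + √17 ≈ 877.12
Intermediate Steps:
k = 20 (k = -2 + 22 = 20)
N(O) = O²
x(H, m) = -3
P(Z) = √(17 + Z)
P(N(0)) + x(6, k)*(-291) = √(17 + 0²) - 3*(-291) = √(17 + 0) + 873 = √17 + 873 = 873 + √17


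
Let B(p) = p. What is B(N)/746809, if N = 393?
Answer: 393/746809 ≈ 0.00052624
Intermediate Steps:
B(N)/746809 = 393/746809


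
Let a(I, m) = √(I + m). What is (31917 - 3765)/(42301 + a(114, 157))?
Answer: 66158764/99409685 - 1564*√271/99409685 ≈ 0.66526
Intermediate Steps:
(31917 - 3765)/(42301 + a(114, 157)) = (31917 - 3765)/(42301 + √(114 + 157)) = 28152/(42301 + √271)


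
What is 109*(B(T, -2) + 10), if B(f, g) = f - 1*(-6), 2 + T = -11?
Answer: 327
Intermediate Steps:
T = -13 (T = -2 - 11 = -13)
B(f, g) = 6 + f (B(f, g) = f + 6 = 6 + f)
109*(B(T, -2) + 10) = 109*((6 - 13) + 10) = 109*(-7 + 10) = 109*3 = 327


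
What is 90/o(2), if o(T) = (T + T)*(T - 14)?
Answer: -15/8 ≈ -1.8750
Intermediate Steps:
o(T) = 2*T*(-14 + T) (o(T) = (2*T)*(-14 + T) = 2*T*(-14 + T))
90/o(2) = 90/((2*2*(-14 + 2))) = 90/((2*2*(-12))) = 90/(-48) = 90*(-1/48) = -15/8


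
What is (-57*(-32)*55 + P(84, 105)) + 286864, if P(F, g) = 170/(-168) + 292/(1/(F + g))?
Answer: 37159163/84 ≈ 4.4237e+5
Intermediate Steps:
P(F, g) = -85/84 + 292*F + 292*g (P(F, g) = 170*(-1/168) + 292*(F + g) = -85/84 + (292*F + 292*g) = -85/84 + 292*F + 292*g)
(-57*(-32)*55 + P(84, 105)) + 286864 = (-57*(-32)*55 + (-85/84 + 292*84 + 292*105)) + 286864 = (1824*55 + (-85/84 + 24528 + 30660)) + 286864 = (100320 + 4635707/84) + 286864 = 13062587/84 + 286864 = 37159163/84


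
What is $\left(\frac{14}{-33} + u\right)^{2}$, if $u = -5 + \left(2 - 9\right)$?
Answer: $\frac{168100}{1089} \approx 154.36$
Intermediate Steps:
$u = -12$ ($u = -5 + \left(2 - 9\right) = -5 - 7 = -12$)
$\left(\frac{14}{-33} + u\right)^{2} = \left(\frac{14}{-33} - 12\right)^{2} = \left(14 \left(- \frac{1}{33}\right) - 12\right)^{2} = \left(- \frac{14}{33} - 12\right)^{2} = \left(- \frac{410}{33}\right)^{2} = \frac{168100}{1089}$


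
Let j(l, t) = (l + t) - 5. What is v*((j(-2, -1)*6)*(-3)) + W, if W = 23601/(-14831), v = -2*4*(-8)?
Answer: 136658895/14831 ≈ 9214.4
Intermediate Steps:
j(l, t) = -5 + l + t
v = 64 (v = -8*(-8) = 64)
W = -23601/14831 (W = 23601*(-1/14831) = -23601/14831 ≈ -1.5913)
v*((j(-2, -1)*6)*(-3)) + W = 64*(((-5 - 2 - 1)*6)*(-3)) - 23601/14831 = 64*(-8*6*(-3)) - 23601/14831 = 64*(-48*(-3)) - 23601/14831 = 64*144 - 23601/14831 = 9216 - 23601/14831 = 136658895/14831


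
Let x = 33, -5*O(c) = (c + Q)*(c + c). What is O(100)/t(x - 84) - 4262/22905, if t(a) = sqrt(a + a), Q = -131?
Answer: -4262/22905 - 620*I*sqrt(102)/51 ≈ -0.18607 - 122.78*I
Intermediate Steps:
O(c) = -2*c*(-131 + c)/5 (O(c) = -(c - 131)*(c + c)/5 = -(-131 + c)*2*c/5 = -2*c*(-131 + c)/5)
t(a) = sqrt(2)*sqrt(a) (t(a) = sqrt(2*a) = sqrt(2)*sqrt(a))
O(100)/t(x - 84) - 4262/22905 = ((2/5)*100*(131 - 1*100))/((sqrt(2)*sqrt(33 - 84))) - 4262/22905 = ((2/5)*100*(131 - 100))/((sqrt(2)*sqrt(-51))) - 4262*1/22905 = ((2/5)*100*31)/((sqrt(2)*(I*sqrt(51)))) - 4262/22905 = 1240/((I*sqrt(102))) - 4262/22905 = 1240*(-I*sqrt(102)/102) - 4262/22905 = -620*I*sqrt(102)/51 - 4262/22905 = -4262/22905 - 620*I*sqrt(102)/51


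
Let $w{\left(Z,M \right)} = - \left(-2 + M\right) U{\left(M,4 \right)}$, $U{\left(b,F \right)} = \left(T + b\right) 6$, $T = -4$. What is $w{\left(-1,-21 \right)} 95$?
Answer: $-327750$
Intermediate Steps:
$U{\left(b,F \right)} = -24 + 6 b$ ($U{\left(b,F \right)} = \left(-4 + b\right) 6 = -24 + 6 b$)
$w{\left(Z,M \right)} = - \left(-24 + 6 M\right) \left(-2 + M\right)$ ($w{\left(Z,M \right)} = - \left(-2 + M\right) \left(-24 + 6 M\right) = - \left(-24 + 6 M\right) \left(-2 + M\right)$)
$w{\left(-1,-21 \right)} 95 = - 6 \left(-4 - 21\right) \left(-2 - 21\right) 95 = \left(-6\right) \left(-25\right) \left(-23\right) 95 = \left(-3450\right) 95 = -327750$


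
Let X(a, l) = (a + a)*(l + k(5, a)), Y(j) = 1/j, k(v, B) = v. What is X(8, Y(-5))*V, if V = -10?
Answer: -768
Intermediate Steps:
X(a, l) = 2*a*(5 + l) (X(a, l) = (a + a)*(l + 5) = (2*a)*(5 + l) = 2*a*(5 + l))
X(8, Y(-5))*V = (2*8*(5 + 1/(-5)))*(-10) = (2*8*(5 - 1/5))*(-10) = (2*8*(24/5))*(-10) = (384/5)*(-10) = -768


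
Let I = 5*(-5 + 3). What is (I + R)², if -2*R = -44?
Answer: 144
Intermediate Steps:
R = 22 (R = -½*(-44) = 22)
I = -10 (I = 5*(-2) = -10)
(I + R)² = (-10 + 22)² = 12² = 144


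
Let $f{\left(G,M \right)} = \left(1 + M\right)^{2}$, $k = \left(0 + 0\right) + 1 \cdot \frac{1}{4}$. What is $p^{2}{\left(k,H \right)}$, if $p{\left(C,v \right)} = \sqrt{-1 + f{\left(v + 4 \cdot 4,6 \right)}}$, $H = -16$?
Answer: $48$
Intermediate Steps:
$k = \frac{1}{4}$ ($k = 0 + 1 \cdot \frac{1}{4} = 0 + \frac{1}{4} = \frac{1}{4} \approx 0.25$)
$p{\left(C,v \right)} = 4 \sqrt{3}$ ($p{\left(C,v \right)} = \sqrt{-1 + \left(1 + 6\right)^{2}} = \sqrt{-1 + 7^{2}} = \sqrt{-1 + 49} = \sqrt{48} = 4 \sqrt{3}$)
$p^{2}{\left(k,H \right)} = \left(4 \sqrt{3}\right)^{2} = 48$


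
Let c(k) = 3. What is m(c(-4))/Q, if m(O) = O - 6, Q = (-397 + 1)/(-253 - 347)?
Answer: -50/11 ≈ -4.5455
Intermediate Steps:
Q = 33/50 (Q = -396/(-600) = -396*(-1/600) = 33/50 ≈ 0.66000)
m(O) = -6 + O
m(c(-4))/Q = (-6 + 3)/(33/50) = -3*50/33 = -50/11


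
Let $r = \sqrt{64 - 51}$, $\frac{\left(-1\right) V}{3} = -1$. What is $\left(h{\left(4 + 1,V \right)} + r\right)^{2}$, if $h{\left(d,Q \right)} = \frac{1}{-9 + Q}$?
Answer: $\frac{469}{36} - \frac{\sqrt{13}}{3} \approx 11.826$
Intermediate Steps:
$V = 3$ ($V = \left(-3\right) \left(-1\right) = 3$)
$r = \sqrt{13} \approx 3.6056$
$\left(h{\left(4 + 1,V \right)} + r\right)^{2} = \left(\frac{1}{-9 + 3} + \sqrt{13}\right)^{2} = \left(\frac{1}{-6} + \sqrt{13}\right)^{2} = \left(- \frac{1}{6} + \sqrt{13}\right)^{2}$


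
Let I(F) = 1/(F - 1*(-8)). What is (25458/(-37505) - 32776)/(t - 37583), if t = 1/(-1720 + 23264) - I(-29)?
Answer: 556159999455312/637713628160635 ≈ 0.87212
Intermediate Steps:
I(F) = 1/(8 + F) (I(F) = 1/(F + 8) = 1/(8 + F))
t = 21565/452424 (t = 1/(-1720 + 23264) - 1/(8 - 29) = 1/21544 - 1/(-21) = 1/21544 - 1*(-1/21) = 1/21544 + 1/21 = 21565/452424 ≈ 0.047665)
(25458/(-37505) - 32776)/(t - 37583) = (25458/(-37505) - 32776)/(21565/452424 - 37583) = (25458*(-1/37505) - 32776)/(-17003429627/452424) = (-25458/37505 - 32776)*(-452424/17003429627) = -1229289338/37505*(-452424/17003429627) = 556159999455312/637713628160635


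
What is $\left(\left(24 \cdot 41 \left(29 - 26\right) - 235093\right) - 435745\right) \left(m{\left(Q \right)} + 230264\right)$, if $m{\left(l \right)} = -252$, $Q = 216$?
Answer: $-153621794632$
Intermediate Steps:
$\left(\left(24 \cdot 41 \left(29 - 26\right) - 235093\right) - 435745\right) \left(m{\left(Q \right)} + 230264\right) = \left(\left(24 \cdot 41 \left(29 - 26\right) - 235093\right) - 435745\right) \left(-252 + 230264\right) = \left(\left(984 \left(29 - 26\right) - 235093\right) - 435745\right) 230012 = \left(\left(984 \cdot 3 - 235093\right) - 435745\right) 230012 = \left(\left(2952 - 235093\right) - 435745\right) 230012 = \left(-232141 - 435745\right) 230012 = \left(-667886\right) 230012 = -153621794632$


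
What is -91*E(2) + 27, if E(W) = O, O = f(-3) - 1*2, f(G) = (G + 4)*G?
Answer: 482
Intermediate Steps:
f(G) = G*(4 + G) (f(G) = (4 + G)*G = G*(4 + G))
O = -5 (O = -3*(4 - 3) - 1*2 = -3*1 - 2 = -3 - 2 = -5)
E(W) = -5
-91*E(2) + 27 = -91*(-5) + 27 = 455 + 27 = 482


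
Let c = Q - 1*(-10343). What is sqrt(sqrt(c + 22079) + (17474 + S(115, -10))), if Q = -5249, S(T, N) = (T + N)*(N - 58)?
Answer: sqrt(10334 + sqrt(27173)) ≈ 102.46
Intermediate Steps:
S(T, N) = (-58 + N)*(N + T) (S(T, N) = (N + T)*(-58 + N) = (-58 + N)*(N + T))
c = 5094 (c = -5249 - 1*(-10343) = -5249 + 10343 = 5094)
sqrt(sqrt(c + 22079) + (17474 + S(115, -10))) = sqrt(sqrt(5094 + 22079) + (17474 + ((-10)**2 - 58*(-10) - 58*115 - 10*115))) = sqrt(sqrt(27173) + (17474 + (100 + 580 - 6670 - 1150))) = sqrt(sqrt(27173) + (17474 - 7140)) = sqrt(sqrt(27173) + 10334) = sqrt(10334 + sqrt(27173))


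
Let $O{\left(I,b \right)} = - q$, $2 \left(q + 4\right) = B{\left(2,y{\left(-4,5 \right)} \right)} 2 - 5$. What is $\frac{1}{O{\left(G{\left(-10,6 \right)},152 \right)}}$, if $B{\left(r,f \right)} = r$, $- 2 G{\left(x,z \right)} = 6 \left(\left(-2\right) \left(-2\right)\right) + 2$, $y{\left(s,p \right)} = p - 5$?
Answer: $\frac{2}{9} \approx 0.22222$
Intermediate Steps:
$y{\left(s,p \right)} = -5 + p$
$G{\left(x,z \right)} = -13$ ($G{\left(x,z \right)} = - \frac{6 \left(\left(-2\right) \left(-2\right)\right) + 2}{2} = - \frac{6 \cdot 4 + 2}{2} = - \frac{24 + 2}{2} = \left(- \frac{1}{2}\right) 26 = -13$)
$q = - \frac{9}{2}$ ($q = -4 + \frac{2 \cdot 2 - 5}{2} = -4 + \frac{4 - 5}{2} = -4 + \frac{1}{2} \left(-1\right) = -4 - \frac{1}{2} = - \frac{9}{2} \approx -4.5$)
$O{\left(I,b \right)} = \frac{9}{2}$ ($O{\left(I,b \right)} = \left(-1\right) \left(- \frac{9}{2}\right) = \frac{9}{2}$)
$\frac{1}{O{\left(G{\left(-10,6 \right)},152 \right)}} = \frac{1}{\frac{9}{2}} = \frac{2}{9}$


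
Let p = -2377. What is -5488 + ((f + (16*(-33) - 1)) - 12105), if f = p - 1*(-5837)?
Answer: -14662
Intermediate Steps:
f = 3460 (f = -2377 - 1*(-5837) = -2377 + 5837 = 3460)
-5488 + ((f + (16*(-33) - 1)) - 12105) = -5488 + ((3460 + (16*(-33) - 1)) - 12105) = -5488 + ((3460 + (-528 - 1)) - 12105) = -5488 + ((3460 - 529) - 12105) = -5488 + (2931 - 12105) = -5488 - 9174 = -14662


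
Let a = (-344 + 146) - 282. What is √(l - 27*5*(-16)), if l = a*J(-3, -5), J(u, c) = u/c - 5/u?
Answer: 4*√67 ≈ 32.741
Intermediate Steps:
J(u, c) = -5/u + u/c
a = -480 (a = -198 - 282 = -480)
l = -1088 (l = -480*(-5/(-3) - 3/(-5)) = -480*(-5*(-⅓) - 3*(-⅕)) = -480*(5/3 + ⅗) = -480*34/15 = -1088)
√(l - 27*5*(-16)) = √(-1088 - 27*5*(-16)) = √(-1088 - 135*(-16)) = √(-1088 + 2160) = √1072 = 4*√67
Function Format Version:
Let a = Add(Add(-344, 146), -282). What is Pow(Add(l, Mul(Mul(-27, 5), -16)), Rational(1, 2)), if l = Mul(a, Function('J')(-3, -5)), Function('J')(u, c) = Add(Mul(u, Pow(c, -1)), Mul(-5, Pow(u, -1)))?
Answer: Mul(4, Pow(67, Rational(1, 2))) ≈ 32.741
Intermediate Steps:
Function('J')(u, c) = Add(Mul(-5, Pow(u, -1)), Mul(u, Pow(c, -1)))
a = -480 (a = Add(-198, -282) = -480)
l = -1088 (l = Mul(-480, Add(Mul(-5, Pow(-3, -1)), Mul(-3, Pow(-5, -1)))) = Mul(-480, Add(Mul(-5, Rational(-1, 3)), Mul(-3, Rational(-1, 5)))) = Mul(-480, Add(Rational(5, 3), Rational(3, 5))) = Mul(-480, Rational(34, 15)) = -1088)
Pow(Add(l, Mul(Mul(-27, 5), -16)), Rational(1, 2)) = Pow(Add(-1088, Mul(Mul(-27, 5), -16)), Rational(1, 2)) = Pow(Add(-1088, Mul(-135, -16)), Rational(1, 2)) = Pow(Add(-1088, 2160), Rational(1, 2)) = Pow(1072, Rational(1, 2)) = Mul(4, Pow(67, Rational(1, 2)))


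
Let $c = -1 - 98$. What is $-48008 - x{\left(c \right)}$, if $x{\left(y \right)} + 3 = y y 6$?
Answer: $-106811$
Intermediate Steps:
$c = -99$ ($c = -1 - 98 = -99$)
$x{\left(y \right)} = -3 + 6 y^{2}$ ($x{\left(y \right)} = -3 + y y 6 = -3 + y^{2} \cdot 6 = -3 + 6 y^{2}$)
$-48008 - x{\left(c \right)} = -48008 - \left(-3 + 6 \left(-99\right)^{2}\right) = -48008 - \left(-3 + 6 \cdot 9801\right) = -48008 - \left(-3 + 58806\right) = -48008 - 58803 = -106811$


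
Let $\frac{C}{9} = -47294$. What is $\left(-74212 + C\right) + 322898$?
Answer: $-176960$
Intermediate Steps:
$C = -425646$ ($C = 9 \left(-47294\right) = -425646$)
$\left(-74212 + C\right) + 322898 = \left(-74212 - 425646\right) + 322898 = -499858 + 322898 = -176960$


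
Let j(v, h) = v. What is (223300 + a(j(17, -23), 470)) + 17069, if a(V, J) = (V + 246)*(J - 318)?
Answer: 280345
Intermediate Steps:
a(V, J) = (-318 + J)*(246 + V) (a(V, J) = (246 + V)*(-318 + J) = (-318 + J)*(246 + V))
(223300 + a(j(17, -23), 470)) + 17069 = (223300 + (-78228 - 318*17 + 246*470 + 470*17)) + 17069 = (223300 + (-78228 - 5406 + 115620 + 7990)) + 17069 = (223300 + 39976) + 17069 = 263276 + 17069 = 280345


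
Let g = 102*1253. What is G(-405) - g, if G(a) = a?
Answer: -128211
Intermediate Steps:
g = 127806
G(-405) - g = -405 - 1*127806 = -405 - 127806 = -128211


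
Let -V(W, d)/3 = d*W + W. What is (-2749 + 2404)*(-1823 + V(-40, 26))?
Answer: -488865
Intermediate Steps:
V(W, d) = -3*W - 3*W*d (V(W, d) = -3*(d*W + W) = -3*(W*d + W) = -3*(W + W*d) = -3*W - 3*W*d)
(-2749 + 2404)*(-1823 + V(-40, 26)) = (-2749 + 2404)*(-1823 - 3*(-40)*(1 + 26)) = -345*(-1823 - 3*(-40)*27) = -345*(-1823 + 3240) = -345*1417 = -488865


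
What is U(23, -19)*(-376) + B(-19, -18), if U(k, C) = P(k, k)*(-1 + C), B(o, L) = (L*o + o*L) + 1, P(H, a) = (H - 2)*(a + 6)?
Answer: 4580365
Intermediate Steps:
P(H, a) = (-2 + H)*(6 + a)
B(o, L) = 1 + 2*L*o (B(o, L) = (L*o + L*o) + 1 = 2*L*o + 1 = 1 + 2*L*o)
U(k, C) = (-1 + C)*(-12 + k**2 + 4*k) (U(k, C) = (-12 - 2*k + 6*k + k*k)*(-1 + C) = (-12 - 2*k + 6*k + k**2)*(-1 + C) = (-12 + k**2 + 4*k)*(-1 + C) = (-1 + C)*(-12 + k**2 + 4*k))
U(23, -19)*(-376) + B(-19, -18) = ((-1 - 19)*(-12 + 23**2 + 4*23))*(-376) + (1 + 2*(-18)*(-19)) = -20*(-12 + 529 + 92)*(-376) + (1 + 684) = -20*609*(-376) + 685 = -12180*(-376) + 685 = 4579680 + 685 = 4580365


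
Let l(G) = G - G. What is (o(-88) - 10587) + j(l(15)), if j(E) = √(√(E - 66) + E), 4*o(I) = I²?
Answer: -8651 + 66^(¼)*√I ≈ -8649.0 + 2.0154*I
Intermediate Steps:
o(I) = I²/4
l(G) = 0
j(E) = √(E + √(-66 + E)) (j(E) = √(√(-66 + E) + E) = √(E + √(-66 + E)))
(o(-88) - 10587) + j(l(15)) = ((¼)*(-88)² - 10587) + √(0 + √(-66 + 0)) = ((¼)*7744 - 10587) + √(0 + √(-66)) = (1936 - 10587) + √(0 + I*√66) = -8651 + √(I*√66) = -8651 + 66^(¼)*√I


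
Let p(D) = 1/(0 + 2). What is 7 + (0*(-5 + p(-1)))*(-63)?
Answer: 7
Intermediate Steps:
p(D) = 1/2
7 + (0*(-5 + p(-1)))*(-63) = 7 + (0*(-5 + 1/2))*(-63) = 7 + (0*(-9/2))*(-63) = 7 + 0*(-63) = 7 + 0 = 7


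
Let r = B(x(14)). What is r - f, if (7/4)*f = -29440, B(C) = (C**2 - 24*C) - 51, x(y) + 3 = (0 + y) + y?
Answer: 117578/7 ≈ 16797.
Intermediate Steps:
x(y) = -3 + 2*y (x(y) = -3 + ((0 + y) + y) = -3 + (y + y) = -3 + 2*y)
B(C) = -51 + C**2 - 24*C
r = -26 (r = -51 + (-3 + 2*14)**2 - 24*(-3 + 2*14) = -51 + (-3 + 28)**2 - 24*(-3 + 28) = -51 + 25**2 - 24*25 = -51 + 625 - 600 = -26)
f = -117760/7 (f = (4/7)*(-29440) = -117760/7 ≈ -16823.)
r - f = -26 - 1*(-117760/7) = -26 + 117760/7 = 117578/7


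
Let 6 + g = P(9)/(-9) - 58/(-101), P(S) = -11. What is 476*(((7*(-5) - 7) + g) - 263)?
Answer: -133787416/909 ≈ -1.4718e+5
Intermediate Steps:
g = -3821/909 (g = -6 + (-11/(-9) - 58/(-101)) = -6 + (-11*(-⅑) - 58*(-1/101)) = -6 + (11/9 + 58/101) = -6 + 1633/909 = -3821/909 ≈ -4.2035)
476*(((7*(-5) - 7) + g) - 263) = 476*(((7*(-5) - 7) - 3821/909) - 263) = 476*(((-35 - 7) - 3821/909) - 263) = 476*((-42 - 3821/909) - 263) = 476*(-41999/909 - 263) = 476*(-281066/909) = -133787416/909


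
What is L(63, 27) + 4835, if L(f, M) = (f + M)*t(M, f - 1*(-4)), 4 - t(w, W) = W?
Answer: -835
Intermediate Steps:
t(w, W) = 4 - W
L(f, M) = -f*(M + f) (L(f, M) = (f + M)*(4 - (f - 1*(-4))) = (M + f)*(4 - (f + 4)) = (M + f)*(4 - (4 + f)) = (M + f)*(4 + (-4 - f)) = (M + f)*(-f) = -f*(M + f))
L(63, 27) + 4835 = -1*63*(27 + 63) + 4835 = -1*63*90 + 4835 = -5670 + 4835 = -835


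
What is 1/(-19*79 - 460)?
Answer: -1/1961 ≈ -0.00050994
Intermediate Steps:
1/(-19*79 - 460) = 1/(-1501 - 460) = 1/(-1961) = -1/1961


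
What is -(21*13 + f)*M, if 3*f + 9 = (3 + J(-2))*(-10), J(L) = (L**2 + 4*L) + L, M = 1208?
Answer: -338240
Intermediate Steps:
J(L) = L**2 + 5*L
f = 7 (f = -3 + ((3 - 2*(5 - 2))*(-10))/3 = -3 + ((3 - 2*3)*(-10))/3 = -3 + ((3 - 6)*(-10))/3 = -3 + (-3*(-10))/3 = -3 + (1/3)*30 = -3 + 10 = 7)
-(21*13 + f)*M = -(21*13 + 7)*1208 = -(273 + 7)*1208 = -280*1208 = -1*338240 = -338240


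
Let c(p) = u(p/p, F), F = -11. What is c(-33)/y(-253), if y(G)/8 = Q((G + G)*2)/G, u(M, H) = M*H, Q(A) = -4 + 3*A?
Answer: -2783/24320 ≈ -0.11443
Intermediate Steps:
u(M, H) = H*M
c(p) = -11 (c(p) = -11*p/p = -11*1 = -11)
y(G) = 8*(-4 + 12*G)/G (y(G) = 8*((-4 + 3*((G + G)*2))/G) = 8*((-4 + 3*((2*G)*2))/G) = 8*((-4 + 3*(4*G))/G) = 8*((-4 + 12*G)/G) = 8*(-4 + 12*G)/G)
c(-33)/y(-253) = -11/(96 - 32/(-253)) = -11/(96 - 32*(-1/253)) = -11/(96 + 32/253) = -11/24320/253 = -11*253/24320 = -2783/24320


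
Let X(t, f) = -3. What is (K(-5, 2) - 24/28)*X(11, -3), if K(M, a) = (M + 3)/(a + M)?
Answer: 4/7 ≈ 0.57143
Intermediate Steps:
K(M, a) = (3 + M)/(M + a)
(K(-5, 2) - 24/28)*X(11, -3) = ((3 - 5)/(-5 + 2) - 24/28)*(-3) = (-2/(-3) - 24*1/28)*(-3) = (-⅓*(-2) - 6/7)*(-3) = (⅔ - 6/7)*(-3) = -4/21*(-3) = 4/7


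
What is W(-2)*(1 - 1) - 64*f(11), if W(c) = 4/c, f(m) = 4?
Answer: -256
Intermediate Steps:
W(-2)*(1 - 1) - 64*f(11) = (4/(-2))*(1 - 1) - 64*4 = (4*(-½))*0 - 256 = -2*0 - 256 = 0 - 256 = -256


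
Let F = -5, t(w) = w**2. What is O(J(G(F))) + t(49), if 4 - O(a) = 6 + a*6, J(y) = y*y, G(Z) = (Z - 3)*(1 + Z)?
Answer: -3745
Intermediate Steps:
G(Z) = (1 + Z)*(-3 + Z) (G(Z) = (-3 + Z)*(1 + Z) = (1 + Z)*(-3 + Z))
J(y) = y**2
O(a) = -2 - 6*a (O(a) = 4 - (6 + a*6) = 4 - (6 + 6*a) = 4 + (-6 - 6*a) = -2 - 6*a)
O(J(G(F))) + t(49) = (-2 - 6*(-3 + (-5)**2 - 2*(-5))**2) + 49**2 = (-2 - 6*(-3 + 25 + 10)**2) + 2401 = (-2 - 6*32**2) + 2401 = (-2 - 6*1024) + 2401 = (-2 - 6144) + 2401 = -6146 + 2401 = -3745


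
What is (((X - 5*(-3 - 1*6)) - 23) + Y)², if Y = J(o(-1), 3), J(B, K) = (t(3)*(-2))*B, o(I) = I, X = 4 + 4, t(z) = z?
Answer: 1296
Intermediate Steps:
X = 8
J(B, K) = -6*B (J(B, K) = (3*(-2))*B = -6*B)
Y = 6 (Y = -6*(-1) = 6)
(((X - 5*(-3 - 1*6)) - 23) + Y)² = (((8 - 5*(-3 - 1*6)) - 23) + 6)² = (((8 - 5*(-3 - 6)) - 23) + 6)² = (((8 - 5*(-9)) - 23) + 6)² = (((8 + 45) - 23) + 6)² = ((53 - 23) + 6)² = (30 + 6)² = 36² = 1296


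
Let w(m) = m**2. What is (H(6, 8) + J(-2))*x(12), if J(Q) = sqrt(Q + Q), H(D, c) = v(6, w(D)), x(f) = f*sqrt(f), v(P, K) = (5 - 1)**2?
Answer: 48*sqrt(3)*(8 + I) ≈ 665.11 + 83.138*I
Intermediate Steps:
v(P, K) = 16 (v(P, K) = 4**2 = 16)
x(f) = f**(3/2)
H(D, c) = 16
J(Q) = sqrt(2)*sqrt(Q) (J(Q) = sqrt(2*Q) = sqrt(2)*sqrt(Q))
(H(6, 8) + J(-2))*x(12) = (16 + sqrt(2)*sqrt(-2))*12**(3/2) = (16 + sqrt(2)*(I*sqrt(2)))*(24*sqrt(3)) = (16 + 2*I)*(24*sqrt(3)) = 24*sqrt(3)*(16 + 2*I)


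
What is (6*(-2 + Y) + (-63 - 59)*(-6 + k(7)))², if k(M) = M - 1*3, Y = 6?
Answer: 71824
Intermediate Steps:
k(M) = -3 + M (k(M) = M - 3 = -3 + M)
(6*(-2 + Y) + (-63 - 59)*(-6 + k(7)))² = (6*(-2 + 6) + (-63 - 59)*(-6 + (-3 + 7)))² = (6*4 - 122*(-6 + 4))² = (24 - 122*(-2))² = (24 + 244)² = 268² = 71824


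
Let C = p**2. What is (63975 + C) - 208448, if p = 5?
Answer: -144448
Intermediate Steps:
C = 25 (C = 5**2 = 25)
(63975 + C) - 208448 = (63975 + 25) - 208448 = 64000 - 208448 = -144448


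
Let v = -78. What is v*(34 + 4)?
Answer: -2964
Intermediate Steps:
v*(34 + 4) = -78*(34 + 4) = -78*38 = -2964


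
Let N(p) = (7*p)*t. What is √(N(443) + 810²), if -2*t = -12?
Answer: √674706 ≈ 821.41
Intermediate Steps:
t = 6 (t = -½*(-12) = 6)
N(p) = 42*p (N(p) = (7*p)*6 = 42*p)
√(N(443) + 810²) = √(42*443 + 810²) = √(18606 + 656100) = √674706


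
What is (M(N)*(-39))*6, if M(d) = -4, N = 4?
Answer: 936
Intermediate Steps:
(M(N)*(-39))*6 = -4*(-39)*6 = 156*6 = 936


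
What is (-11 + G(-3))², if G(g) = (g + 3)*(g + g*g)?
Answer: 121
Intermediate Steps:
G(g) = (3 + g)*(g + g²)
(-11 + G(-3))² = (-11 - 3*(3 + (-3)² + 4*(-3)))² = (-11 - 3*(3 + 9 - 12))² = (-11 - 3*0)² = (-11 + 0)² = (-11)² = 121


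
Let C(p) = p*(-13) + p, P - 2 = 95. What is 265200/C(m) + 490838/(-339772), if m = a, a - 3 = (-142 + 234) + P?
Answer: -475200131/4077264 ≈ -116.55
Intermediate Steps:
P = 97 (P = 2 + 95 = 97)
a = 192 (a = 3 + ((-142 + 234) + 97) = 3 + (92 + 97) = 3 + 189 = 192)
m = 192
C(p) = -12*p (C(p) = -13*p + p = -12*p)
265200/C(m) + 490838/(-339772) = 265200/((-12*192)) + 490838/(-339772) = 265200/(-2304) + 490838*(-1/339772) = 265200*(-1/2304) - 245419/169886 = -5525/48 - 245419/169886 = -475200131/4077264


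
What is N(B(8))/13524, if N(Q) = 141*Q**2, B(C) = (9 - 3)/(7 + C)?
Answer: 47/28175 ≈ 0.0016681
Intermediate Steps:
B(C) = 6/(7 + C)
N(B(8))/13524 = (141*(6/(7 + 8))**2)/13524 = (141*(6/15)**2)*(1/13524) = (141*(6*(1/15))**2)*(1/13524) = (141*(2/5)**2)*(1/13524) = (141*(4/25))*(1/13524) = (564/25)*(1/13524) = 47/28175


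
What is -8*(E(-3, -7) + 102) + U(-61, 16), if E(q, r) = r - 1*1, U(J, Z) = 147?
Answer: -605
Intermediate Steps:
E(q, r) = -1 + r (E(q, r) = r - 1 = -1 + r)
-8*(E(-3, -7) + 102) + U(-61, 16) = -8*((-1 - 7) + 102) + 147 = -8*(-8 + 102) + 147 = -8*94 + 147 = -752 + 147 = -605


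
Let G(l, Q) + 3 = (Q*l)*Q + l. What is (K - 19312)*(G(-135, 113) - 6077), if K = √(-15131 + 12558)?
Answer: 33410339360 - 1730030*I*√2573 ≈ 3.341e+10 - 8.7755e+7*I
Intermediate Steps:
G(l, Q) = -3 + l + l*Q² (G(l, Q) = -3 + ((Q*l)*Q + l) = -3 + (l*Q² + l) = -3 + (l + l*Q²) = -3 + l + l*Q²)
K = I*√2573 (K = √(-2573) = I*√2573 ≈ 50.725*I)
(K - 19312)*(G(-135, 113) - 6077) = (I*√2573 - 19312)*((-3 - 135 - 135*113²) - 6077) = (-19312 + I*√2573)*((-3 - 135 - 135*12769) - 6077) = (-19312 + I*√2573)*((-3 - 135 - 1723815) - 6077) = (-19312 + I*√2573)*(-1723953 - 6077) = (-19312 + I*√2573)*(-1730030) = 33410339360 - 1730030*I*√2573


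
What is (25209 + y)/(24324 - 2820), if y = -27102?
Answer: -631/7168 ≈ -0.088030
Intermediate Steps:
(25209 + y)/(24324 - 2820) = (25209 - 27102)/(24324 - 2820) = -1893/21504 = -1893*1/21504 = -631/7168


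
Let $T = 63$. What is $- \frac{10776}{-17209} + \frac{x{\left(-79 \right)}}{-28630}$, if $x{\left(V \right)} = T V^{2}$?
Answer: $- \frac{922538481}{70384810} \approx -13.107$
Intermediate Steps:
$x{\left(V \right)} = 63 V^{2}$
$- \frac{10776}{-17209} + \frac{x{\left(-79 \right)}}{-28630} = - \frac{10776}{-17209} + \frac{63 \left(-79\right)^{2}}{-28630} = \left(-10776\right) \left(- \frac{1}{17209}\right) + 63 \cdot 6241 \left(- \frac{1}{28630}\right) = \frac{10776}{17209} + 393183 \left(- \frac{1}{28630}\right) = \frac{10776}{17209} - \frac{56169}{4090} = - \frac{922538481}{70384810}$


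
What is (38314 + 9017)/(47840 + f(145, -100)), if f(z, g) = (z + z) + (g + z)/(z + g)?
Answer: 47331/48131 ≈ 0.98338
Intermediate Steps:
f(z, g) = 1 + 2*z (f(z, g) = 2*z + (g + z)/(g + z) = 2*z + 1 = 1 + 2*z)
(38314 + 9017)/(47840 + f(145, -100)) = (38314 + 9017)/(47840 + (1 + 2*145)) = 47331/(47840 + (1 + 290)) = 47331/(47840 + 291) = 47331/48131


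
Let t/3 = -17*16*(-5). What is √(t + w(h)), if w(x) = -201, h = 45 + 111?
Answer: 3*√431 ≈ 62.282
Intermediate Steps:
h = 156
t = 4080 (t = 3*(-17*16*(-5)) = 3*(-272*(-5)) = 3*1360 = 4080)
√(t + w(h)) = √(4080 - 201) = √3879 = 3*√431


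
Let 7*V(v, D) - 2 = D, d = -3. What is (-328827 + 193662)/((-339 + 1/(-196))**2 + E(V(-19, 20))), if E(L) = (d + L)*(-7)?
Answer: -1730832880/1471633203 ≈ -1.1761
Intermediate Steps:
V(v, D) = 2/7 + D/7
E(L) = 21 - 7*L (E(L) = (-3 + L)*(-7) = 21 - 7*L)
(-328827 + 193662)/((-339 + 1/(-196))**2 + E(V(-19, 20))) = (-328827 + 193662)/((-339 + 1/(-196))**2 + (21 - 7*(2/7 + (1/7)*20))) = -135165/((-339 - 1/196)**2 + (21 - 7*(2/7 + 20/7))) = -135165/((-66445/196)**2 + (21 - 7*22/7)) = -135165/(4414938025/38416 + (21 - 22)) = -135165/(4414938025/38416 - 1) = -135165/4414899609/38416 = -135165*38416/4414899609 = -1730832880/1471633203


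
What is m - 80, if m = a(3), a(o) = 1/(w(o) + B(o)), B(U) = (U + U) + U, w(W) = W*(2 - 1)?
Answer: -959/12 ≈ -79.917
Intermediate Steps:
w(W) = W (w(W) = W*1 = W)
B(U) = 3*U (B(U) = 2*U + U = 3*U)
a(o) = 1/(4*o) (a(o) = 1/(o + 3*o) = 1/(4*o))
m = 1/12 (m = (1/4)/3 = (1/4)*(1/3) = 1/12 ≈ 0.083333)
m - 80 = 1/12 - 80 = -959/12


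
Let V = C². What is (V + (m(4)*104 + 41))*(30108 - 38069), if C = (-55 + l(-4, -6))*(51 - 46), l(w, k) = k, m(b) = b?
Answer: -744210202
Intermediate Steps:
C = -305 (C = (-55 - 6)*(51 - 46) = -61*5 = -305)
V = 93025 (V = (-305)² = 93025)
(V + (m(4)*104 + 41))*(30108 - 38069) = (93025 + (4*104 + 41))*(30108 - 38069) = (93025 + (416 + 41))*(-7961) = (93025 + 457)*(-7961) = 93482*(-7961) = -744210202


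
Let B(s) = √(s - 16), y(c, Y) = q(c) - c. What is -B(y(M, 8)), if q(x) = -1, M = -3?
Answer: -I*√14 ≈ -3.7417*I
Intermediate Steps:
y(c, Y) = -1 - c
B(s) = √(-16 + s)
-B(y(M, 8)) = -√(-16 + (-1 - 1*(-3))) = -√(-16 + (-1 + 3)) = -√(-16 + 2) = -√(-14) = -I*√14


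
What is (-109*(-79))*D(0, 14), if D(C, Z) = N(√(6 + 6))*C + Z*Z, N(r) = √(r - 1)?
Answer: 1687756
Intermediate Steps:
N(r) = √(-1 + r)
D(C, Z) = Z² + C*√(-1 + 2*√3) (D(C, Z) = √(-1 + √(6 + 6))*C + Z*Z = √(-1 + √12)*C + Z² = √(-1 + 2*√3)*C + Z² = C*√(-1 + 2*√3) + Z² = Z² + C*√(-1 + 2*√3))
(-109*(-79))*D(0, 14) = (-109*(-79))*(14² + 0*√(-1 + 2*√3)) = 8611*(196 + 0) = 8611*196 = 1687756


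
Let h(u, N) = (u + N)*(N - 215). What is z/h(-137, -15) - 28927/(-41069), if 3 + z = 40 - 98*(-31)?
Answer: 227515019/287154448 ≈ 0.79231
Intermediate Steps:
h(u, N) = (-215 + N)*(N + u) (h(u, N) = (N + u)*(-215 + N) = (-215 + N)*(N + u))
z = 3075 (z = -3 + (40 - 98*(-31)) = -3 + (40 + 3038) = -3 + 3078 = 3075)
z/h(-137, -15) - 28927/(-41069) = 3075/((-15)**2 - 215*(-15) - 215*(-137) - 15*(-137)) - 28927/(-41069) = 3075/(225 + 3225 + 29455 + 2055) - 28927*(-1/41069) = 3075/34960 + 28927/41069 = 3075*(1/34960) + 28927/41069 = 615/6992 + 28927/41069 = 227515019/287154448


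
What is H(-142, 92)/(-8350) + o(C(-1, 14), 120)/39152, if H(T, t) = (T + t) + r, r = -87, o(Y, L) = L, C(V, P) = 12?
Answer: 198932/10216225 ≈ 0.019472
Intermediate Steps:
H(T, t) = -87 + T + t (H(T, t) = (T + t) - 87 = -87 + T + t)
H(-142, 92)/(-8350) + o(C(-1, 14), 120)/39152 = (-87 - 142 + 92)/(-8350) + 120/39152 = -137*(-1/8350) + 120*(1/39152) = 137/8350 + 15/4894 = 198932/10216225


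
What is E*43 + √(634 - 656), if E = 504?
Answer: 21672 + I*√22 ≈ 21672.0 + 4.6904*I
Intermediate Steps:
E*43 + √(634 - 656) = 504*43 + √(634 - 656) = 21672 + √(-22) = 21672 + I*√22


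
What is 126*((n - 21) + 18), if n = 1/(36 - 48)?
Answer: -777/2 ≈ -388.50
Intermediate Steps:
n = -1/12 (n = 1/(-12) = -1/12 ≈ -0.083333)
126*((n - 21) + 18) = 126*((-1/12 - 21) + 18) = 126*(-253/12 + 18) = 126*(-37/12) = -777/2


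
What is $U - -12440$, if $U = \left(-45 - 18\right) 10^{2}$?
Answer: $6140$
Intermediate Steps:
$U = -6300$ ($U = \left(-63\right) 100 = -6300$)
$U - -12440 = -6300 - -12440 = -6300 + 12440 = 6140$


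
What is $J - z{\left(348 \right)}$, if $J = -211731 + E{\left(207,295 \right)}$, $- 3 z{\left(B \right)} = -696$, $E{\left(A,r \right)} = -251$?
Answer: $-212214$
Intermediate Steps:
$z{\left(B \right)} = 232$ ($z{\left(B \right)} = \left(- \frac{1}{3}\right) \left(-696\right) = 232$)
$J = -211982$ ($J = -211731 - 251 = -211982$)
$J - z{\left(348 \right)} = -211982 - 232 = -212214$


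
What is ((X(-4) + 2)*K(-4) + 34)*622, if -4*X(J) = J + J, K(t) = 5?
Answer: 33588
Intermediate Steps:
X(J) = -J/2 (X(J) = -(J + J)/4 = -J/2)
((X(-4) + 2)*K(-4) + 34)*622 = ((-½*(-4) + 2)*5 + 34)*622 = ((2 + 2)*5 + 34)*622 = (4*5 + 34)*622 = (20 + 34)*622 = 54*622 = 33588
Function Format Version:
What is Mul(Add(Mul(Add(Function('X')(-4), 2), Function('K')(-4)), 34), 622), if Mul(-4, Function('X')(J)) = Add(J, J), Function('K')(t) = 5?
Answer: 33588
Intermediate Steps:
Function('X')(J) = Mul(Rational(-1, 2), J) (Function('X')(J) = Mul(Rational(-1, 4), Add(J, J)) = Mul(Rational(-1, 4), Mul(2, J)) = Mul(Rational(-1, 2), J))
Mul(Add(Mul(Add(Function('X')(-4), 2), Function('K')(-4)), 34), 622) = Mul(Add(Mul(Add(Mul(Rational(-1, 2), -4), 2), 5), 34), 622) = Mul(Add(Mul(Add(2, 2), 5), 34), 622) = Mul(Add(Mul(4, 5), 34), 622) = Mul(Add(20, 34), 622) = Mul(54, 622) = 33588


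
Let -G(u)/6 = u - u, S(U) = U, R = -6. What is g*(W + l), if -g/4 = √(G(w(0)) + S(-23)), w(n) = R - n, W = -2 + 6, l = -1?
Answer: -12*I*√23 ≈ -57.55*I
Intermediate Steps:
W = 4
w(n) = -6 - n
G(u) = 0 (G(u) = -6*(u - u) = -6*0 = 0)
g = -4*I*√23 (g = -4*√(0 - 23) = -4*I*√23 ≈ -19.183*I)
g*(W + l) = (-4*I*√23)*(4 - 1) = -4*I*√23*3 = -12*I*√23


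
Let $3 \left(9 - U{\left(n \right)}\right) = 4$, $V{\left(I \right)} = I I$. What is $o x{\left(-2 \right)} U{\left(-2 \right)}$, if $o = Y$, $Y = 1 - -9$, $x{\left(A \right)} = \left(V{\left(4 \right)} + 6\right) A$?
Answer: $- \frac{10120}{3} \approx -3373.3$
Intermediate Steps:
$V{\left(I \right)} = I^{2}$
$x{\left(A \right)} = 22 A$ ($x{\left(A \right)} = \left(4^{2} + 6\right) A = \left(16 + 6\right) A = 22 A$)
$U{\left(n \right)} = \frac{23}{3}$ ($U{\left(n \right)} = 9 - \frac{4}{3} = \frac{23}{3}$)
$Y = 10$ ($Y = 1 + 9 = 10$)
$o = 10$
$o x{\left(-2 \right)} U{\left(-2 \right)} = 10 \cdot 22 \left(-2\right) \frac{23}{3} = 10 \left(-44\right) \frac{23}{3} = \left(-440\right) \frac{23}{3} = - \frac{10120}{3}$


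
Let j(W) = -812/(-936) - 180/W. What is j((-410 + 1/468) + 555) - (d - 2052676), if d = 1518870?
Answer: 8476552561667/15879474 ≈ 5.3381e+5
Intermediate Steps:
j(W) = 203/234 - 180/W (j(W) = -812*(-1/936) - 180/W = 203/234 - 180/W)
j((-410 + 1/468) + 555) - (d - 2052676) = (203/234 - 180/((-410 + 1/468) + 555)) - (1518870 - 2052676) = (203/234 - 180/((-410 + 1/468) + 555)) - 1*(-533806) = (203/234 - 180/(-191879/468 + 555)) + 533806 = (203/234 - 180/67861/468) + 533806 = (203/234 - 180*468/67861) + 533806 = (203/234 - 84240/67861) + 533806 = -5936377/15879474 + 533806 = 8476552561667/15879474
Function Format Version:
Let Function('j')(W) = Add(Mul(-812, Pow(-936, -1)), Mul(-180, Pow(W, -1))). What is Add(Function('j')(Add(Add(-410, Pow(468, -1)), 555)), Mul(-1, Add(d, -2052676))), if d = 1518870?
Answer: Rational(8476552561667, 15879474) ≈ 5.3381e+5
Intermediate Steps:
Function('j')(W) = Add(Rational(203, 234), Mul(-180, Pow(W, -1))) (Function('j')(W) = Add(Mul(-812, Rational(-1, 936)), Mul(-180, Pow(W, -1))) = Add(Rational(203, 234), Mul(-180, Pow(W, -1))))
Add(Function('j')(Add(Add(-410, Pow(468, -1)), 555)), Mul(-1, Add(d, -2052676))) = Add(Add(Rational(203, 234), Mul(-180, Pow(Add(Add(-410, Pow(468, -1)), 555), -1))), Mul(-1, Add(1518870, -2052676))) = Add(Add(Rational(203, 234), Mul(-180, Pow(Add(Add(-410, Rational(1, 468)), 555), -1))), Mul(-1, -533806)) = Add(Add(Rational(203, 234), Mul(-180, Pow(Add(Rational(-191879, 468), 555), -1))), 533806) = Add(Add(Rational(203, 234), Mul(-180, Pow(Rational(67861, 468), -1))), 533806) = Add(Add(Rational(203, 234), Mul(-180, Rational(468, 67861))), 533806) = Add(Add(Rational(203, 234), Rational(-84240, 67861)), 533806) = Add(Rational(-5936377, 15879474), 533806) = Rational(8476552561667, 15879474)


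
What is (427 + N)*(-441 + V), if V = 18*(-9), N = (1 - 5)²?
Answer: -267129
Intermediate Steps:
N = 16 (N = (-4)² = 16)
V = -162
(427 + N)*(-441 + V) = (427 + 16)*(-441 - 162) = 443*(-603) = -267129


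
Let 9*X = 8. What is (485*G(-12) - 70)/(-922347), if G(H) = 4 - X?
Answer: -12950/8301123 ≈ -0.0015600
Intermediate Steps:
X = 8/9 (X = (⅑)*8 = 8/9 ≈ 0.88889)
G(H) = 28/9 (G(H) = 4 - 1*8/9 = 4 - 8/9 = 28/9)
(485*G(-12) - 70)/(-922347) = (485*(28/9) - 70)/(-922347) = (13580/9 - 70)*(-1/922347) = (12950/9)*(-1/922347) = -12950/8301123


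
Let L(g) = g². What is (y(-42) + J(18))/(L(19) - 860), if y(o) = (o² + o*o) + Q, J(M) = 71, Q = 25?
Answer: -3624/499 ≈ -7.2625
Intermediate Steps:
y(o) = 25 + 2*o² (y(o) = (o² + o*o) + 25 = (o² + o²) + 25 = 2*o² + 25 = 25 + 2*o²)
(y(-42) + J(18))/(L(19) - 860) = ((25 + 2*(-42)²) + 71)/(19² - 860) = ((25 + 2*1764) + 71)/(361 - 860) = ((25 + 3528) + 71)/(-499) = (3553 + 71)*(-1/499) = 3624*(-1/499) = -3624/499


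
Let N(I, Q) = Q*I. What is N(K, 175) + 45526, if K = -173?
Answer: 15251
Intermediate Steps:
N(I, Q) = I*Q
N(K, 175) + 45526 = -173*175 + 45526 = -30275 + 45526 = 15251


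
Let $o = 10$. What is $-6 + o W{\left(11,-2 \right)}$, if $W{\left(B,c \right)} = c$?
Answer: $-26$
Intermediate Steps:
$-6 + o W{\left(11,-2 \right)} = -6 + 10 \left(-2\right) = -6 - 20 = -26$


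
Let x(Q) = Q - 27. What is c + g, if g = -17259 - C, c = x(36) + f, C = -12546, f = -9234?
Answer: -13938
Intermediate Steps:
x(Q) = -27 + Q
c = -9225 (c = (-27 + 36) - 9234 = 9 - 9234 = -9225)
g = -4713 (g = -17259 - 1*(-12546) = -17259 + 12546 = -4713)
c + g = -9225 - 4713 = -13938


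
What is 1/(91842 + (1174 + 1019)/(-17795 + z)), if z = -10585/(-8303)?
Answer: 49247100/4522946088707 ≈ 1.0888e-5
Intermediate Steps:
z = 10585/8303 (z = -10585*(-1/8303) = 10585/8303 ≈ 1.2748)
1/(91842 + (1174 + 1019)/(-17795 + z)) = 1/(91842 + (1174 + 1019)/(-17795 + 10585/8303)) = 1/(91842 + 2193/(-147741300/8303)) = 1/(91842 + 2193*(-8303/147741300)) = 1/(91842 - 6069493/49247100) = 1/(4522946088707/49247100) = 49247100/4522946088707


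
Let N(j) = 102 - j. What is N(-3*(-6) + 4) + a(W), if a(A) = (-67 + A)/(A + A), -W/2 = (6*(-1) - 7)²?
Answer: 54485/676 ≈ 80.599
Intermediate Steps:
W = -338 (W = -2*(6*(-1) - 7)² = -2*(-6 - 7)² = -2*(-13)² = -2*169 = -338)
a(A) = (-67 + A)/(2*A) (a(A) = (-67 + A)/((2*A)) = (-67 + A)*(1/(2*A)) = (-67 + A)/(2*A))
N(-3*(-6) + 4) + a(W) = (102 - (-3*(-6) + 4)) + (½)*(-67 - 338)/(-338) = (102 - (18 + 4)) + (½)*(-1/338)*(-405) = (102 - 1*22) + 405/676 = (102 - 22) + 405/676 = 80 + 405/676 = 54485/676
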